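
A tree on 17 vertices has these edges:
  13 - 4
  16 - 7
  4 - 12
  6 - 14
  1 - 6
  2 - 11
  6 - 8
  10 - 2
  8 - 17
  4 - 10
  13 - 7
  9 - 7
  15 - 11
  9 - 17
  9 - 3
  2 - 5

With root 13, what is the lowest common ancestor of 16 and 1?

16's ancestor chain is 16, 7, 13 and 1's is 1, 6, 8, 17, 9, 7, 13; they first meet at 7.

7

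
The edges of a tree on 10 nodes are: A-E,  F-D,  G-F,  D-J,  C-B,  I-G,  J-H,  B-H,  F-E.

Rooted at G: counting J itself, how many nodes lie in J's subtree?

4

Descendants of J (including itself): J, H, B, C. That's 4.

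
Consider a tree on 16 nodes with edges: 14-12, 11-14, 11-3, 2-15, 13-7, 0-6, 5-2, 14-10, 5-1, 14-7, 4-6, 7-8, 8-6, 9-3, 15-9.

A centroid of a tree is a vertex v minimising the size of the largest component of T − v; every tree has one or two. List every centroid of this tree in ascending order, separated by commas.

Delete 14: the remaining components have sizes 7, 6, 1, 1. Max 7 ≤ 8, so 14 is a centroid.
Every other node leaves some component of size > 8, so the centroid is unique.

14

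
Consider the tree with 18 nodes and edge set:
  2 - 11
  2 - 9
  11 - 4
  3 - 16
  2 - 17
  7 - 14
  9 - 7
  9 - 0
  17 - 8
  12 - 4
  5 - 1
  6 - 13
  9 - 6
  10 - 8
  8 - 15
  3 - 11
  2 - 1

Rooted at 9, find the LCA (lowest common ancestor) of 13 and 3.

9

Path 13→root: 13 6 9; path 3→root: 3 11 2 9.
First common node: 9.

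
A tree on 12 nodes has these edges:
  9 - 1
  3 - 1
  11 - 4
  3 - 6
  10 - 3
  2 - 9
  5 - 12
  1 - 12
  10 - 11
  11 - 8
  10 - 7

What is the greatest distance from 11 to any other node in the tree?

Distances from 11 peak at 5, attained at 5 (2 also at distance 5).
11–10–3–1–12–5

5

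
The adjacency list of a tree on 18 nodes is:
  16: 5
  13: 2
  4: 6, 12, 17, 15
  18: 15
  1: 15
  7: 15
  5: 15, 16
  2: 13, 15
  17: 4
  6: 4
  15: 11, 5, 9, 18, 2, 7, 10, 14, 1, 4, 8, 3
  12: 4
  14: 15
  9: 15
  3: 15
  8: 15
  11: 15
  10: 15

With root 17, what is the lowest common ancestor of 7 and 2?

15

Ancestors of 7 (toward the root): 7, 15, 4, 17.
Ancestors of 2: 2, 15, 4, 17.
The deepest node appearing in both lists is 15.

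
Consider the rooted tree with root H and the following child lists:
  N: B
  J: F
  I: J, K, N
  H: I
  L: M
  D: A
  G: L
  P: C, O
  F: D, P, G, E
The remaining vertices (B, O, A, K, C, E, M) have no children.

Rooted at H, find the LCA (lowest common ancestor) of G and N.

I

Ancestors of G (toward the root): G, F, J, I, H.
Ancestors of N: N, I, H.
The deepest node appearing in both lists is I.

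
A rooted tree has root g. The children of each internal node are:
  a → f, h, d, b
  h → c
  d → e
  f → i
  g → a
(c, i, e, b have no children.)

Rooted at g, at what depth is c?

3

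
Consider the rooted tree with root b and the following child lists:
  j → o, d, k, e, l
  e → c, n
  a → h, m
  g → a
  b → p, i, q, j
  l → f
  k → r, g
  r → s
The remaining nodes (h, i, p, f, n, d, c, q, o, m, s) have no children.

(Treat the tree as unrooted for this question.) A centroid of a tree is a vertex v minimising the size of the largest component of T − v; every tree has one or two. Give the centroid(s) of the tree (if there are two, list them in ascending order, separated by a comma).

j

Delete j: the remaining components have sizes 7, 4, 3, 2, 1, 1. Max 7 ≤ 9, so j is a centroid.
Every other node leaves some component of size > 9, so the centroid is unique.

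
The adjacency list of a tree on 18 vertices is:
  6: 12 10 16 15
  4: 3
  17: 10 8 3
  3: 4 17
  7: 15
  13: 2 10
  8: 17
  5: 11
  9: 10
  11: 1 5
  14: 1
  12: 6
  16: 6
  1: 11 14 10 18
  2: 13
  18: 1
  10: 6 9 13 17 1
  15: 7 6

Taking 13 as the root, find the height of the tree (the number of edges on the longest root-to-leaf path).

4

A deepest node is 7, reached by 13 → 10 → 6 → 15 → 7.
That path has 4 edges, so the height is 4.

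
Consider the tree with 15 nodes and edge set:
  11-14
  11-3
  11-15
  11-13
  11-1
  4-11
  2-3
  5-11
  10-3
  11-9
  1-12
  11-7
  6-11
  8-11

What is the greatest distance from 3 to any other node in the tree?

3

Distances from 3 peak at 3, attained at 12.
3 – 11 – 1 – 12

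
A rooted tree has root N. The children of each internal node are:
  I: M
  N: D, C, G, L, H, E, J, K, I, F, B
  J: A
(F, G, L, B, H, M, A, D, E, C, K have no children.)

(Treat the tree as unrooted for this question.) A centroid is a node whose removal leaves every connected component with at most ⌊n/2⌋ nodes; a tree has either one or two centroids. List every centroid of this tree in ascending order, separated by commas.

N

Removing N splits the tree into components of sizes 2, 2, 1, 1, 1, 1, 1, 1, 1, 1, 1; the largest is 2 ≤ ⌊14/2⌋ = 7.
No neighbour of N does as well, so N is the unique centroid.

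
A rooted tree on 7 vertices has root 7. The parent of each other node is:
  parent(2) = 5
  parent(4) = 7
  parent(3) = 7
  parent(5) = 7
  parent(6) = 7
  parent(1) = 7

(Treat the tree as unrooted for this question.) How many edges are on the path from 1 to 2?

3

1 – 7 – 5 – 2: 3 edges.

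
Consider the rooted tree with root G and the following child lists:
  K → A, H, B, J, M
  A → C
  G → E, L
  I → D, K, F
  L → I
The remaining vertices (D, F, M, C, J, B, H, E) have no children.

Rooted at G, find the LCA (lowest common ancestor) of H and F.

I

H's ancestor chain is H, K, I, L, G and F's is F, I, L, G; they first meet at I.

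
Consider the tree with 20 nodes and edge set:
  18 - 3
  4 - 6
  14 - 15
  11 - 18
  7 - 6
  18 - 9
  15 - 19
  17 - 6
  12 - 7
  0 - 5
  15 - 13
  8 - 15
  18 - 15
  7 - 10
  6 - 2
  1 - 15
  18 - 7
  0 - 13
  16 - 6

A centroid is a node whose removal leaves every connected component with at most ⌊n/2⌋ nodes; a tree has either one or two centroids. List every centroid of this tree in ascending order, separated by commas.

Delete 18: the remaining components have sizes 8, 8, 1, 1, 1. Max 8 ≤ 10, so 18 is a centroid.
Every other node leaves some component of size > 10, so the centroid is unique.

18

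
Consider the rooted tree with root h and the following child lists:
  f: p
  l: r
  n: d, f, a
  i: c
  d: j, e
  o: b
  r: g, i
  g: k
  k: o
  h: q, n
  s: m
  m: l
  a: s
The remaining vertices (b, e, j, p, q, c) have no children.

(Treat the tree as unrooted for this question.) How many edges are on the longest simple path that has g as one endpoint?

8

A farthest node from g is p (q, e, j also at distance 8).
The path g-r-l-m-s-a-n-f-p has 8 edges.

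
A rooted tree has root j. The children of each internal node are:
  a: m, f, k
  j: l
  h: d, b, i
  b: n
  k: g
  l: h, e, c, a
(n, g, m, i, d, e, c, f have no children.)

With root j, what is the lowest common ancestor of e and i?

e's ancestor chain is e, l, j and i's is i, h, l, j; they first meet at l.

l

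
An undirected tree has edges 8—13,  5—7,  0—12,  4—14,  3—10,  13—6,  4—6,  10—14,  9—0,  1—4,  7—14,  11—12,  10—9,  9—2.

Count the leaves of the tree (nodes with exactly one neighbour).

6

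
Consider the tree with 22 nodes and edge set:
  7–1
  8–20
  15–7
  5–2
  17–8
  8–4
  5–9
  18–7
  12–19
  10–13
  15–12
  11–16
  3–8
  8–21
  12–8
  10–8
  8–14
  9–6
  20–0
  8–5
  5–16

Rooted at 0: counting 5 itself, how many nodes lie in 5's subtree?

6

5's subtree: {5, 16, 9, 2, 11, 6}, size 6.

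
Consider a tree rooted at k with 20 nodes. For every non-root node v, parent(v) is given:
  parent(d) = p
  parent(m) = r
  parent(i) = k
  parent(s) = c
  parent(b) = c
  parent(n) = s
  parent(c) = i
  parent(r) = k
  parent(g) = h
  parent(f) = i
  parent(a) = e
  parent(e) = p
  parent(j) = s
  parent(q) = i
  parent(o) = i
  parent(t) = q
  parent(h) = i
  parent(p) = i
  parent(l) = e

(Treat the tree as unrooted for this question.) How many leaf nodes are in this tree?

11

Exactly 11 nodes have a single neighbour: a, b, d, f, g, j, l, m, n, o, t.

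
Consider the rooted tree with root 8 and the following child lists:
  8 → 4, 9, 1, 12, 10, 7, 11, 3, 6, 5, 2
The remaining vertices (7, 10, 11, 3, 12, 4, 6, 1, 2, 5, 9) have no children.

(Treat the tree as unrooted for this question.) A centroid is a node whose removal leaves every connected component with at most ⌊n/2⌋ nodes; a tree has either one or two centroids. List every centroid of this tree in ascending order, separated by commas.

8

Delete 8: the remaining components have sizes 1, 1, 1, 1, 1, 1, 1, 1, 1, 1, 1. Max 1 ≤ 6, so 8 is a centroid.
No neighbour of 8 does as well, so 8 is the unique centroid.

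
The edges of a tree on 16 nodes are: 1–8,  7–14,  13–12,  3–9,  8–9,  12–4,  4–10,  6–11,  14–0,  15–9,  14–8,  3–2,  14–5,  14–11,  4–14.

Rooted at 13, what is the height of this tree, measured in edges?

7

The longest root-to-leaf path is 13 – 12 – 4 – 14 – 8 – 9 – 3 – 2 (7 edges).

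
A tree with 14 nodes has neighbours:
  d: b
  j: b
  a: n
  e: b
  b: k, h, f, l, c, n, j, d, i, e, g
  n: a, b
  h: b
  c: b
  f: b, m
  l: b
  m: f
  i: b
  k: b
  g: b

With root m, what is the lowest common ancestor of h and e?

h's ancestor chain is h, b, f, m and e's is e, b, f, m; they first meet at b.

b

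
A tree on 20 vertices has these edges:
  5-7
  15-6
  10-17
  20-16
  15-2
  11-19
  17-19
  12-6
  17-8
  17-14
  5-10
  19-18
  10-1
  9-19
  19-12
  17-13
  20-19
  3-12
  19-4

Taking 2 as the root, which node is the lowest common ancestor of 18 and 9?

19

18's ancestor chain is 18, 19, 12, 6, 15, 2 and 9's is 9, 19, 12, 6, 15, 2; they first meet at 19.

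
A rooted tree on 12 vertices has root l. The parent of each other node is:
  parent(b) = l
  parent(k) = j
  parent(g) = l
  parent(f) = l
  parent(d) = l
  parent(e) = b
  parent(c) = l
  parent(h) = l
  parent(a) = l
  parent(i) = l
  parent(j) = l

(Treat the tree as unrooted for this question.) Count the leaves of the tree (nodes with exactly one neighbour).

Degree-1 nodes: a, c, d, e, f, g, h, i, k — 9 of them.

9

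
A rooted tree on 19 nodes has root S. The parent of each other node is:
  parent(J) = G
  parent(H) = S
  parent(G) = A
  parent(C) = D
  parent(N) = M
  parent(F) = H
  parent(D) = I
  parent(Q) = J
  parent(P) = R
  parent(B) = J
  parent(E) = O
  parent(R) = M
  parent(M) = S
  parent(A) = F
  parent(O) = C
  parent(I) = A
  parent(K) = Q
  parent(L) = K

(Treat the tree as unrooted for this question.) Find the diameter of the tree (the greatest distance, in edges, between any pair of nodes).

11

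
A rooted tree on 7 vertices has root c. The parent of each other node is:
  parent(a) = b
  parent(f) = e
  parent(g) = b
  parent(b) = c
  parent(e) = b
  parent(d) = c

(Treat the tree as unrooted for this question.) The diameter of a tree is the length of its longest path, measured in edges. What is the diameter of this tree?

4

BFS from f reaches d last, at distance 4; BFS from d confirms no node is farther.
Path: f–e–b–c–d.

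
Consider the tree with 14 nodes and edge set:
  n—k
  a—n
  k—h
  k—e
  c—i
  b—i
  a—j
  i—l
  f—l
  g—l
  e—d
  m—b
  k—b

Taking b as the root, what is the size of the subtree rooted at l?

3

The subtree rooted at l contains: l, f, g — 3 nodes.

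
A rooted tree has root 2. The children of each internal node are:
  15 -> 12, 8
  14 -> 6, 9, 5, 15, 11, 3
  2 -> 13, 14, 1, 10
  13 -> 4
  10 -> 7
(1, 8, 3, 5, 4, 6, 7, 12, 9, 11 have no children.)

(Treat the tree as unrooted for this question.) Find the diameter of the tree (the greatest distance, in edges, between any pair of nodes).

5

A longest path is 12–15–14–2–13–4, with 5 edges.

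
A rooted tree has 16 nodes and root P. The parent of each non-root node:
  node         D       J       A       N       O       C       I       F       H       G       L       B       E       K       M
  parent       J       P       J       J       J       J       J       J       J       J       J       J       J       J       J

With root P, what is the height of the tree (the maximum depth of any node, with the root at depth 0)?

L sits deepest: P–J–L — 2 edges from the root.

2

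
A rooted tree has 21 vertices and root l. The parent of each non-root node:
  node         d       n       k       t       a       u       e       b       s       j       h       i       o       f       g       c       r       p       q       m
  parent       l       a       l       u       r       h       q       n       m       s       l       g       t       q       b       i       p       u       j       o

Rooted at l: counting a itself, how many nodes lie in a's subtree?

6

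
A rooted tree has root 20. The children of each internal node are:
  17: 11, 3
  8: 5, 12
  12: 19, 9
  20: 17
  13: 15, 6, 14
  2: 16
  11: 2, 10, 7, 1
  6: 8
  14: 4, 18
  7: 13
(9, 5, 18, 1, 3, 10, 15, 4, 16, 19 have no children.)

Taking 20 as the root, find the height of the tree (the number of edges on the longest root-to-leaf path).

8

A deepest node is 19, reached by 20 – 17 – 11 – 7 – 13 – 6 – 8 – 12 – 19.
That path has 8 edges, so the height is 8.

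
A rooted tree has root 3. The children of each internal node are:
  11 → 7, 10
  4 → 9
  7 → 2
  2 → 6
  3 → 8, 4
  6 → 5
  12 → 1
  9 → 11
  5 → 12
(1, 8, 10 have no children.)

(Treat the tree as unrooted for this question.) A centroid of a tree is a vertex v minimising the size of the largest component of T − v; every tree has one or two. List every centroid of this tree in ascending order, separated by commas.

Removing 7 splits the tree into components of sizes 6, 5; the largest is 6 ≤ ⌊12/2⌋ = 6.
Its neighbour 11 also leaves a largest component of size 6, so both are centroids.

7, 11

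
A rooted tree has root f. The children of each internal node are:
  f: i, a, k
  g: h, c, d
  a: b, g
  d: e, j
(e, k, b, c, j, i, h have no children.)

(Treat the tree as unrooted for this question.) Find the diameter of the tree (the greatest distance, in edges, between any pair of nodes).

5

BFS from i reaches j last, at distance 5; BFS from j confirms no node is farther.
Path: i-f-a-g-d-j.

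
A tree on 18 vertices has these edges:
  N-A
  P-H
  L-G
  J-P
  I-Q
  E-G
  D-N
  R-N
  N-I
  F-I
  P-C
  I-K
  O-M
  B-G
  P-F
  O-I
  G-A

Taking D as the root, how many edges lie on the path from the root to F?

D → N → I → F — 3 edges.

3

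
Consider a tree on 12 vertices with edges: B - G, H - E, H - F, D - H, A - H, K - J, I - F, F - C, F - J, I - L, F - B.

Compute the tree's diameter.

4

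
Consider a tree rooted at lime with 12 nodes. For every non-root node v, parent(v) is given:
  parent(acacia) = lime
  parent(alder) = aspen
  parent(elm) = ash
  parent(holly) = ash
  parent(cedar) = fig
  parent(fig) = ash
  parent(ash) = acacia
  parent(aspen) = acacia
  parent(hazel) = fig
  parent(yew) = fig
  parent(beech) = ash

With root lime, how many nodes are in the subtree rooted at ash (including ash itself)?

The subtree rooted at ash contains: ash, fig, elm, beech, holly, hazel, cedar, yew — 8 nodes.

8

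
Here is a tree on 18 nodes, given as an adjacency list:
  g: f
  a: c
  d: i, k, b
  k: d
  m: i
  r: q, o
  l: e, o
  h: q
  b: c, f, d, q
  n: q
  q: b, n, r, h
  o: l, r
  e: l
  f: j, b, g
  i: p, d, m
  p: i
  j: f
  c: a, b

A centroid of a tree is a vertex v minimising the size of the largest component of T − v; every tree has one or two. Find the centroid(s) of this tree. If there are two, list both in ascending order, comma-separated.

b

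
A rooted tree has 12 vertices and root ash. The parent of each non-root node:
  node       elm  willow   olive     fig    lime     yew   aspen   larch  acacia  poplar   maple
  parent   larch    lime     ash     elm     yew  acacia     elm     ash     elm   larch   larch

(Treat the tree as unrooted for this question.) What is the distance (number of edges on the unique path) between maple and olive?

3

maple–larch–ash–olive: 3 edges.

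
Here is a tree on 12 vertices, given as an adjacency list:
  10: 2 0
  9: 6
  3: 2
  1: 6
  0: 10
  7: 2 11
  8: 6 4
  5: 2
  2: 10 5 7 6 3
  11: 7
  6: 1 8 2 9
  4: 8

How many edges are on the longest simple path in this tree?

5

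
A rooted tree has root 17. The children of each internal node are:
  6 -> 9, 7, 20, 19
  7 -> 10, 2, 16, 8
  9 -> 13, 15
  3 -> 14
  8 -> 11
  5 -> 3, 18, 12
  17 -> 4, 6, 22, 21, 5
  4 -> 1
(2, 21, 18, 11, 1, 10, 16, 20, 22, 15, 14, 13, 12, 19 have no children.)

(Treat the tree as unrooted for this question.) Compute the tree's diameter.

BFS from 11 reaches 14 last, at distance 7; BFS from 14 confirms no node is farther.
Path: 11 - 8 - 7 - 6 - 17 - 5 - 3 - 14.

7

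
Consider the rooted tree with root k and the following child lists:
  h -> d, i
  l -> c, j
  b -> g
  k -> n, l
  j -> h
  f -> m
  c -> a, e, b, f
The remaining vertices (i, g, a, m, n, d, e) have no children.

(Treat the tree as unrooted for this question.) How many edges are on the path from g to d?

The path is g–b–c–l–j–h–d, which has 6 edges.

6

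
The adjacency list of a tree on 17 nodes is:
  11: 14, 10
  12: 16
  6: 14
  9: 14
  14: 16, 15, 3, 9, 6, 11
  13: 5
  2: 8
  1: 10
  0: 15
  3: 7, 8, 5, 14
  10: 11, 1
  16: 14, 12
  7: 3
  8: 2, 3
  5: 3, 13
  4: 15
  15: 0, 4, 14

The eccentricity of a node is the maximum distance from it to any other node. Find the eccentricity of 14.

3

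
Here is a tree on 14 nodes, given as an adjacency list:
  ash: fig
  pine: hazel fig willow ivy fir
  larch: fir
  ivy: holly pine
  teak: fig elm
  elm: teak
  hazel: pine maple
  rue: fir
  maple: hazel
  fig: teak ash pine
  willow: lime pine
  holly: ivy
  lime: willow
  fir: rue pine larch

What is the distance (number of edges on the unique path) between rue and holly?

The path is rue – fir – pine – ivy – holly, which has 4 edges.

4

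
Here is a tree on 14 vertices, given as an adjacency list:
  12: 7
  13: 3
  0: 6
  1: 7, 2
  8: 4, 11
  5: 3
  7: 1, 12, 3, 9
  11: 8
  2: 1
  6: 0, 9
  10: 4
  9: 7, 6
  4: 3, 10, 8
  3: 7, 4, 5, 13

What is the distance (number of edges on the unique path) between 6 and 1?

The path is 6–9–7–1, which has 3 edges.

3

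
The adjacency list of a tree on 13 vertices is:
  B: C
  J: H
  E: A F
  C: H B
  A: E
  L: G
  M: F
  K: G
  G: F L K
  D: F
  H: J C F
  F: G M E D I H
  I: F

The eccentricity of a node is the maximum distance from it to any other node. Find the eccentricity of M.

4

Distances from M peak at 4, attained at B.
M – F – H – C – B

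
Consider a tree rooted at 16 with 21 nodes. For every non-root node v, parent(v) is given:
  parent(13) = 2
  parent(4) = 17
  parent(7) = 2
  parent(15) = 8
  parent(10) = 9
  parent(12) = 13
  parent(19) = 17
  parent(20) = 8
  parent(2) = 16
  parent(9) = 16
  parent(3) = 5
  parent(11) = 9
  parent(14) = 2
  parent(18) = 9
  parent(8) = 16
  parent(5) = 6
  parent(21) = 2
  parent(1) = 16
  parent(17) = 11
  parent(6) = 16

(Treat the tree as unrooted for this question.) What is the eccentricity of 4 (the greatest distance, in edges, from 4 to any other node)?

Distances from 4 peak at 7, attained at 3 (12 also at distance 7).
4–17–11–9–16–6–5–3

7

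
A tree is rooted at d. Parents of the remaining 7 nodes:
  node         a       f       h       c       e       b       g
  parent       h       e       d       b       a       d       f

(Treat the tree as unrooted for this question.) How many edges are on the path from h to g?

The path is h–a–e–f–g, which has 4 edges.

4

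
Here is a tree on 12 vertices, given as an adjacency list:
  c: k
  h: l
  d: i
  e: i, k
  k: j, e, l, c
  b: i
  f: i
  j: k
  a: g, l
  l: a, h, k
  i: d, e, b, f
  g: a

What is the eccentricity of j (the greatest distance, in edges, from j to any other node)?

The node farthest from j is g (f, b, d also at distance 4), via j–k–l–a–g — 4 edges.

4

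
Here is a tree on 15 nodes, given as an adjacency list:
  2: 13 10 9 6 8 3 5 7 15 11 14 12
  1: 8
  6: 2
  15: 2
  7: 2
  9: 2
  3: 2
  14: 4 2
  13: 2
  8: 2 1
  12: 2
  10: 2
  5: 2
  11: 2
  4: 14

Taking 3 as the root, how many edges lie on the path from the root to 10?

2

Path from 3 to 10: 3 – 2 – 10, which has 2 edges.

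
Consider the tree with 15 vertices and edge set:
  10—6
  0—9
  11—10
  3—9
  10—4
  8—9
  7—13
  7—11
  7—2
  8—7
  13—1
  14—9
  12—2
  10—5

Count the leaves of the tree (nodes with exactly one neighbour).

8

Degree-1 nodes: 0, 1, 3, 4, 5, 6, 12, 14 — 8 of them.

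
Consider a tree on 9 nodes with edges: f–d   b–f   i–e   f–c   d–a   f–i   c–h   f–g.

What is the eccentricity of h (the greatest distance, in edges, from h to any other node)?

The node farthest from h is a (e also at distance 4), via h – c – f – d – a — 4 edges.

4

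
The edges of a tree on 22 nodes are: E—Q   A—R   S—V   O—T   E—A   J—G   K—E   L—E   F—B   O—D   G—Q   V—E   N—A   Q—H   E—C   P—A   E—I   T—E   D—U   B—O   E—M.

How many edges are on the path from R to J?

5

The path is R–A–E–Q–G–J, which has 5 edges.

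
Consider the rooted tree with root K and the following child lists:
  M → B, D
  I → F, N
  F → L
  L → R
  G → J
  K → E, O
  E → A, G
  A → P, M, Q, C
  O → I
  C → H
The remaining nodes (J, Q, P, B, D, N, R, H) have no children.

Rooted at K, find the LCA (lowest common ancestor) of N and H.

Path N→root: N I O K; path H→root: H C A E K.
First common node: K.

K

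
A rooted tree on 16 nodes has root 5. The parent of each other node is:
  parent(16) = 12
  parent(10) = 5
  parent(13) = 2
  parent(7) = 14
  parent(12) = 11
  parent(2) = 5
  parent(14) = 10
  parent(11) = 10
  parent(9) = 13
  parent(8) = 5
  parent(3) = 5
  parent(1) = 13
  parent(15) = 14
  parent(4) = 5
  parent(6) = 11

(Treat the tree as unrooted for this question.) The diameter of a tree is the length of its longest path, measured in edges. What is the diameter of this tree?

7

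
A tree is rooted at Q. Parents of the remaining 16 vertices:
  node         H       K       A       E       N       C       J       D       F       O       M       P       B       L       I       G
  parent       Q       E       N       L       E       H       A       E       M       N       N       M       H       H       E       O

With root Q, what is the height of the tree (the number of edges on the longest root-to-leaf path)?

6

F sits deepest: Q-H-L-E-N-M-F — 6 edges from the root.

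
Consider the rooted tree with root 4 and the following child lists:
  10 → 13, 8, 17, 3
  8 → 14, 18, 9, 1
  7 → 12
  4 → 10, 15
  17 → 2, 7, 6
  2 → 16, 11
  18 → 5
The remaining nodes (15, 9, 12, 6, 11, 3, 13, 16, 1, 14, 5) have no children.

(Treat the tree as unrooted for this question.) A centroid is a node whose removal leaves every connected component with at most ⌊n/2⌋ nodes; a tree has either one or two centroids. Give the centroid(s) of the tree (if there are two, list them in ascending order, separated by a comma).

10

If 10 is removed the pieces have sizes 7, 6, 2, 1, 1, all ≤ ⌊18/2⌋ = 9.
No neighbour of 10 does as well, so 10 is the unique centroid.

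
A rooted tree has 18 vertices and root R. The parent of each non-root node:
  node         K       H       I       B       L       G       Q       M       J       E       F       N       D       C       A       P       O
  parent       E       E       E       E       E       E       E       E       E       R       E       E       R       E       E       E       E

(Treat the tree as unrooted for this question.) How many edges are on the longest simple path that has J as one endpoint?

Distances from J peak at 3, attained at D.
J–E–R–D

3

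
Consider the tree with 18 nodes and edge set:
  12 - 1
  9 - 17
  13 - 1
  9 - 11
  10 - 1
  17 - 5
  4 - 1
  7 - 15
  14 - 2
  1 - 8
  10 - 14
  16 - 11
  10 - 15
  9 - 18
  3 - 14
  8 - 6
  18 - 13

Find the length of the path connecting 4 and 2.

4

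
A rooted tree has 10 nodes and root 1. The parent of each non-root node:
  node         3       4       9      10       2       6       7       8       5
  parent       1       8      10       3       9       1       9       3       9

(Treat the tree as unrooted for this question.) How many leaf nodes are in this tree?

Degree-1 nodes: 2, 4, 5, 6, 7 — 5 of them.

5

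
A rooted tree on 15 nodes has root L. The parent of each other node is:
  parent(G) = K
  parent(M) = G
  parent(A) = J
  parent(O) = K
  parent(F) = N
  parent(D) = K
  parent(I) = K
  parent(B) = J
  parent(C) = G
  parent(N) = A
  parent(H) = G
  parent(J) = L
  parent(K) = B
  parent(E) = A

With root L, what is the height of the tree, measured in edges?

5

The longest root-to-leaf path is L → J → B → K → G → C (5 edges).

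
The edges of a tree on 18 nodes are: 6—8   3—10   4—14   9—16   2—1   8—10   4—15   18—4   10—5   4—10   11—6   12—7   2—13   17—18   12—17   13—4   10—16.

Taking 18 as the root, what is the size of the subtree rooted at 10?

Descendants of 10 (including itself): 10, 8, 16, 3, 5, 6, 9, 11. That's 8.

8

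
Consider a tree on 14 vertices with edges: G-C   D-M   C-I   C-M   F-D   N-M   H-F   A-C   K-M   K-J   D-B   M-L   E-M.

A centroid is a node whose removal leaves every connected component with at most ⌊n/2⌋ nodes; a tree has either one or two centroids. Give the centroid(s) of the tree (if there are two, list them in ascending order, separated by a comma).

M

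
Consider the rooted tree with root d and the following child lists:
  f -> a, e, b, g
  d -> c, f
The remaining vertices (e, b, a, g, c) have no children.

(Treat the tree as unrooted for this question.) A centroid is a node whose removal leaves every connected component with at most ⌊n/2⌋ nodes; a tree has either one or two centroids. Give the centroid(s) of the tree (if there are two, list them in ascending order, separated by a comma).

f

Removing f splits the tree into components of sizes 2, 1, 1, 1, 1; the largest is 2 ≤ ⌊7/2⌋ = 3.
Every other node leaves some component of size > 3, so the centroid is unique.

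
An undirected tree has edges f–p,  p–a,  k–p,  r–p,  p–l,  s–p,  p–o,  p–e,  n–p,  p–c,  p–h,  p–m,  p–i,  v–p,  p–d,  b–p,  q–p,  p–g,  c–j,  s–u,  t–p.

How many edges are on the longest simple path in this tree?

4

Starting from j, a farthest node is u at distance 4.
One longest path: j-c-p-s-u.
So the diameter is 4.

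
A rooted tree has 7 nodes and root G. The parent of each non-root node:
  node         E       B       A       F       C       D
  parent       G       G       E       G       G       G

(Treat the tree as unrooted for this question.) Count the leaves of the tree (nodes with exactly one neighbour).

Degree-1 nodes: A, B, C, D, F — 5 of them.

5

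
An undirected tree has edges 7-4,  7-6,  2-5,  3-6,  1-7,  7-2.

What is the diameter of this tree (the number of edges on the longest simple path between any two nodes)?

BFS from 3 reaches 5 last, at distance 4; BFS from 5 confirms no node is farther.
Path: 3 – 6 – 7 – 2 – 5.

4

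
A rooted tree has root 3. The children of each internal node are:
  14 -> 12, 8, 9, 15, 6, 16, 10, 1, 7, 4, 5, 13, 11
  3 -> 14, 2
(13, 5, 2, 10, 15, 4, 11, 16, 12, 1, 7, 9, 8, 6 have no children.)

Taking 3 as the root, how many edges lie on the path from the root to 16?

2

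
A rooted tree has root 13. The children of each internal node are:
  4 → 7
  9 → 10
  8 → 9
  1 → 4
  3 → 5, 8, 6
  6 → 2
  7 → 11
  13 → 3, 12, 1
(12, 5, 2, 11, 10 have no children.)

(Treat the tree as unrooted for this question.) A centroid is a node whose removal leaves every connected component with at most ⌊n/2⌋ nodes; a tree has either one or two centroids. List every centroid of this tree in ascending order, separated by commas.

3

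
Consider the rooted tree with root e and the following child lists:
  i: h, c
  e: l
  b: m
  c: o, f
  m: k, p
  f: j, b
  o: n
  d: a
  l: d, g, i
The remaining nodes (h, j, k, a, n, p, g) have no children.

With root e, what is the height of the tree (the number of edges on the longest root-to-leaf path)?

7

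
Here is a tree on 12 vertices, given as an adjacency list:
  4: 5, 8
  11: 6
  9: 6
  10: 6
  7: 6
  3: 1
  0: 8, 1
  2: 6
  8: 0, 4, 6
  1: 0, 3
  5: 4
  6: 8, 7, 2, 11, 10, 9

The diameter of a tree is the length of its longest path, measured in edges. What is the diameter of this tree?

5

BFS from 3 reaches 10 last, at distance 5; BFS from 10 confirms no node is farther.
Path: 3–1–0–8–6–10.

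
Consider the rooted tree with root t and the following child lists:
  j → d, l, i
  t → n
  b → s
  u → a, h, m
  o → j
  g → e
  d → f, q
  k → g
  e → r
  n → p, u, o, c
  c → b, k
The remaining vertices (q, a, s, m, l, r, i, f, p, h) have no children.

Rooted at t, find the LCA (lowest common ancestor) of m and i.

n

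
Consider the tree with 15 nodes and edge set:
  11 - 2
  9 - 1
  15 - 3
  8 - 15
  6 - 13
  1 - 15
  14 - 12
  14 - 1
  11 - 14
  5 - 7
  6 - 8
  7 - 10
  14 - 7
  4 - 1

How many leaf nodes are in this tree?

8

The leaves are 2, 3, 4, 5, 9, 10, 12, 13.
That is 8 leaves.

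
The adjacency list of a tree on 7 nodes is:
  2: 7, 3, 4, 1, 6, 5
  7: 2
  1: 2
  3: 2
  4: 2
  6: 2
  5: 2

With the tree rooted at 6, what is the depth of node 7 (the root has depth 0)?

Path from 6 to 7: 6 → 2 → 7, which has 2 edges.

2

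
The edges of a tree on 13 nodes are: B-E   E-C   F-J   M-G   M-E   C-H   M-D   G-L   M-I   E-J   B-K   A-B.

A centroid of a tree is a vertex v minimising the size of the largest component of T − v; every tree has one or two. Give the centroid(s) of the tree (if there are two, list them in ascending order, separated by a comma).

E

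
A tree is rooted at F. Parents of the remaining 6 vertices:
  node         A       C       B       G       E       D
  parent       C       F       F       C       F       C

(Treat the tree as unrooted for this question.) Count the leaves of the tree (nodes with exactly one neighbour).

The leaves are A, B, D, E, G.
That is 5 leaves.

5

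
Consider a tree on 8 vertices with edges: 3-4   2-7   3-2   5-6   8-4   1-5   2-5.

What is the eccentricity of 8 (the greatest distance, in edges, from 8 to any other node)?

A farthest node from 8 is 1 (6 also at distance 5).
The path 8-4-3-2-5-1 has 5 edges.

5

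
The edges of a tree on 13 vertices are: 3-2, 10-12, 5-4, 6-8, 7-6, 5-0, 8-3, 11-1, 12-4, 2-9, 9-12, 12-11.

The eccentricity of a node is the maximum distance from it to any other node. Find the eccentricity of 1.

Distances from 1 peak at 8, attained at 7.
1-11-12-9-2-3-8-6-7

8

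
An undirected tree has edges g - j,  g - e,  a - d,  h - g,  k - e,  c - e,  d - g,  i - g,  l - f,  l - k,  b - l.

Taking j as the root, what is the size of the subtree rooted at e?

e's subtree: {e, c, k, l, b, f}, size 6.

6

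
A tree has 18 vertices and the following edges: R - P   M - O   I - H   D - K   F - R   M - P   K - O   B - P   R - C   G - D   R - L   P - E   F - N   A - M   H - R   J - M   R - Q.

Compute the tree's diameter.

BFS from G reaches I last, at distance 8; BFS from I confirms no node is farther.
Path: G–D–K–O–M–P–R–H–I.

8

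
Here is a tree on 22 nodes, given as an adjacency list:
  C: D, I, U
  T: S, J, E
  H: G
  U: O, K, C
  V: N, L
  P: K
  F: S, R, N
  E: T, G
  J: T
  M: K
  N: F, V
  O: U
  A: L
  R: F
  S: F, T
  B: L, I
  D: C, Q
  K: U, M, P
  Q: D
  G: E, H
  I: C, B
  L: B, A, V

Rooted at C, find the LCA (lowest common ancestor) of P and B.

C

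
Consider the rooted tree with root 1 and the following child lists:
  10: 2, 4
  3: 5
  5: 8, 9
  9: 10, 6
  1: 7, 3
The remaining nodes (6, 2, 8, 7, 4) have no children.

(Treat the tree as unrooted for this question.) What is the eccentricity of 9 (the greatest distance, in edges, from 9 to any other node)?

4

The node farthest from 9 is 7, via 9-5-3-1-7 — 4 edges.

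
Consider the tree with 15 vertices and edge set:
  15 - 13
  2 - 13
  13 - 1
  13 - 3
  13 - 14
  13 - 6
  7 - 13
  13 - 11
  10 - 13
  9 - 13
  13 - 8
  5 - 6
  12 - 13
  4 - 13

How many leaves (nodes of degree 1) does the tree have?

13

Degree-1 nodes: 1, 2, 3, 4, 5, 7, 8, 9, 10, 11, 12, 14, 15 — 13 of them.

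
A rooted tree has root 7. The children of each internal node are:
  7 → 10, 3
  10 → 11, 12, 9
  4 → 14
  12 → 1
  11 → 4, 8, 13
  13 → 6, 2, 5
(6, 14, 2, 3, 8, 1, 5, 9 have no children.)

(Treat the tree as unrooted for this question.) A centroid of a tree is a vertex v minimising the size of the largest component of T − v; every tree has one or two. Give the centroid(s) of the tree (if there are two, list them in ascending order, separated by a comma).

Removing 11 splits the tree into components of sizes 6, 4, 2, 1; the largest is 6 ≤ ⌊14/2⌋ = 7.
Every other node leaves some component of size > 7, so the centroid is unique.

11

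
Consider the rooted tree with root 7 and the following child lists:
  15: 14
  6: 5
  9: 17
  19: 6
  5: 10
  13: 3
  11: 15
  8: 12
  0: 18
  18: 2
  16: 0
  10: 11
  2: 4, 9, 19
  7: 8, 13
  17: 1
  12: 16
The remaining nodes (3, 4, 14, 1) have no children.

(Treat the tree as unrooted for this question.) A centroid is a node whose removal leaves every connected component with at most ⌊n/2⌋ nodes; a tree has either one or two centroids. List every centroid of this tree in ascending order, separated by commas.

Removing 2 splits the tree into components of sizes 8, 7, 3, 1; the largest is 8 ≤ ⌊20/2⌋ = 10.
No neighbour of 2 does as well, so 2 is the unique centroid.

2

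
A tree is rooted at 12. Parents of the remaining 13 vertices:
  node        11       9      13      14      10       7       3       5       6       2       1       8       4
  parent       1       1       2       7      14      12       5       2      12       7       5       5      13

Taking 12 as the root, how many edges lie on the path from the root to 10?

Climbing from 10 to the root: 10–14–7–12. That's 3 steps.

3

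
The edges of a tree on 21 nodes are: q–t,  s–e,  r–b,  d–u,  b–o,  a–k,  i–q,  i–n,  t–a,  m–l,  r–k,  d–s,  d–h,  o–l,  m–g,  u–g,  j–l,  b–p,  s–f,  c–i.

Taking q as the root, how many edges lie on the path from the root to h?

12

Path from q to h: q – t – a – k – r – b – o – l – m – g – u – d – h, which has 12 edges.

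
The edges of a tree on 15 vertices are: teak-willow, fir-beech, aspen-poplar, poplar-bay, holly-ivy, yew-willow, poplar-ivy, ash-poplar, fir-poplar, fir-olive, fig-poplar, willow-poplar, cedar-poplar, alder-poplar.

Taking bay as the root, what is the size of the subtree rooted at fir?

The subtree rooted at fir contains: fir, olive, beech — 3 nodes.

3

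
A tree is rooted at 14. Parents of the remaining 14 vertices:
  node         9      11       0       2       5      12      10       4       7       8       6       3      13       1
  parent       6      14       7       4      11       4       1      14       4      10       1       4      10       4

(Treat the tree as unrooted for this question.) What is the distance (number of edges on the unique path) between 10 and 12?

10 – 1 – 4 – 12: 3 edges.

3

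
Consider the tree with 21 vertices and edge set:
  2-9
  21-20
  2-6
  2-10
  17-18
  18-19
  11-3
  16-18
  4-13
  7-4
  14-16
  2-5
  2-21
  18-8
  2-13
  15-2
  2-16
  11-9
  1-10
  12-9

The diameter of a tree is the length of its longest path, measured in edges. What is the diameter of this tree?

Starting from 3, a farthest node is 8 at distance 6.
One longest path: 3–11–9–2–16–18–8.
So the diameter is 6.

6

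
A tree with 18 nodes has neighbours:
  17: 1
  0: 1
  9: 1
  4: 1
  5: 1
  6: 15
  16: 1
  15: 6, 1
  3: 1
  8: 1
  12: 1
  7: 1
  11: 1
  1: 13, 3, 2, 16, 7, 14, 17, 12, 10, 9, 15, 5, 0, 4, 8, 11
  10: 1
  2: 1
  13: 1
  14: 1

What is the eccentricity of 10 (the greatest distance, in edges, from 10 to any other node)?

3

A farthest node from 10 is 6.
The path 10-1-15-6 has 3 edges.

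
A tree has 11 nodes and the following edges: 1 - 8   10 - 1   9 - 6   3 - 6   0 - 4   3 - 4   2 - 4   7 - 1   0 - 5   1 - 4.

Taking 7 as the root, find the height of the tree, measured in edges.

5

The longest root-to-leaf path is 7-1-4-3-6-9 (5 edges).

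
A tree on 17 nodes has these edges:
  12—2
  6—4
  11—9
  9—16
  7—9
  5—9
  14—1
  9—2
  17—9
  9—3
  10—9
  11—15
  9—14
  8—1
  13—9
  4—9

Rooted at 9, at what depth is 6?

2

Path from 9 to 6: 9–4–6, which has 2 edges.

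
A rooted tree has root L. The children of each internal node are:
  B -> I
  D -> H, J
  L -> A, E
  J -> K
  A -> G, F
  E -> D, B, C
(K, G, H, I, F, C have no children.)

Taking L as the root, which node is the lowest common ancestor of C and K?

E

Path C→root: C E L; path K→root: K J D E L.
First common node: E.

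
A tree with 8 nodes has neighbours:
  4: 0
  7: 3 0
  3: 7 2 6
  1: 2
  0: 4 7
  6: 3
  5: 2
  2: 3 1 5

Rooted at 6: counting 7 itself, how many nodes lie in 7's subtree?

7's subtree: {7, 0, 4}, size 3.

3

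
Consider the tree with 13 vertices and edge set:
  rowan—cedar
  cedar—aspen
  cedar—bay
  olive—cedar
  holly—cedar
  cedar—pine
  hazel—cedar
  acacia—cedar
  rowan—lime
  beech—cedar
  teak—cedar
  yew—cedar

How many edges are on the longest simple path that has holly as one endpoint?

Distances from holly peak at 3, attained at lime.
holly-cedar-rowan-lime

3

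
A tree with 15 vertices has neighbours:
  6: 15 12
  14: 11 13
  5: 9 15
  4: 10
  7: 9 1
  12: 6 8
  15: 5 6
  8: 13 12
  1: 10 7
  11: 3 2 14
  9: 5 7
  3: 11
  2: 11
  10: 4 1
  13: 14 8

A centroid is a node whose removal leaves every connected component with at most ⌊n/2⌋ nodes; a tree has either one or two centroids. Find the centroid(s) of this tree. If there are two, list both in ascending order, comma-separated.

Removing 6 splits the tree into components of sizes 7, 7; the largest is 7 ≤ ⌊15/2⌋ = 7.
No neighbour of 6 does as well, so 6 is the unique centroid.

6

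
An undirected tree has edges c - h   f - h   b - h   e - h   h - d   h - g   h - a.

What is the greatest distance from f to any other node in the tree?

The node farthest from f is e (g, d, a, c, b also at distance 2), via f-h-e — 2 edges.

2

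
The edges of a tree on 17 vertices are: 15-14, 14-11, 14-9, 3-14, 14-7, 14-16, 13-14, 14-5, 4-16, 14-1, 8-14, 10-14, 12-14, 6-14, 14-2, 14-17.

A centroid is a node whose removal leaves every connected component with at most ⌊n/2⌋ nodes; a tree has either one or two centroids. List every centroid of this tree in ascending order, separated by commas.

14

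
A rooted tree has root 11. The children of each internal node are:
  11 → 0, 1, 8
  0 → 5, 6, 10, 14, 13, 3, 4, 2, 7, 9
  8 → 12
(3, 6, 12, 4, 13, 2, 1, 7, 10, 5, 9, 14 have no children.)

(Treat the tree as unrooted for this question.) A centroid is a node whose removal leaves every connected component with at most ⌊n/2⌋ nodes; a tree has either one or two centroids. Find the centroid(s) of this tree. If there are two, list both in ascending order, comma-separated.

0

If 0 is removed the pieces have sizes 4, 1, 1, 1, 1, 1, 1, 1, 1, 1, 1, all ≤ ⌊15/2⌋ = 7.
No neighbour of 0 does as well, so 0 is the unique centroid.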